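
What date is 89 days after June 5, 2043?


Start: June 5, 2043
Add 89 days
June 5 → July 1: 30 - 5 + 1 = 26 days (89 - 26 = 63 left)
July 1 → August 1: 31 - 1 + 1 = 31 days (63 - 31 = 32 left)
August 1 → September 1: 31 - 1 + 1 = 31 days (32 - 31 = 1 left)
September 1 + 1 = September 2, 2043

September 2, 2043


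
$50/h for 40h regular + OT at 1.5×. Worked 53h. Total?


Regular: 40h × $50 = $2000.00
Overtime: 53 - 40 = 13h
OT pay: 13h × $50 × 1.5 = $975.00
Total = $2000.00 + $975.00 = $2975.00

$2975.00


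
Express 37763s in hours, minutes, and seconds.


Hours: 37763 ÷ 3600 = 10 remainder 1763
Minutes: 1763 ÷ 60 = 29 remainder 23
Seconds: 23

10h 29m 23s


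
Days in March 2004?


Month: March (month 3)
March has 31 days

31 days


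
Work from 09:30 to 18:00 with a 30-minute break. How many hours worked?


Total time = (18×60+0) - (9×60+30)
= 1080 - 570 = 510 min
Minus break: 510 - 30 = 480 min
= 8h 0m

8h 0m (480 minutes)


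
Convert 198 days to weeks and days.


28 weeks 2 days

Weeks: 198 ÷ 7 = 28 remainder 2


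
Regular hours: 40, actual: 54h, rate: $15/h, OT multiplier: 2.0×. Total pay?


Regular: 40h × $15 = $600.00
Overtime: 54 - 40 = 14h
OT pay: 14h × $15 × 2.0 = $420.00
Total = $600.00 + $420.00 = $1020.00

$1020.00


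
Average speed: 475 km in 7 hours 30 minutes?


Distance: 475 km
Time: 7h 30m = 450 min = 450/60 = 15/2 hours
Speed = 475 ÷ (15/2) = 475 × 2 / 15 = 950/15 ≈ 63.3 km/h

63.3 km/h


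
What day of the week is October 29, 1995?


Sunday

Zeller's congruence:
q=29, m=10, k=95, j=19
h = (29 + ⌊13×11/5⌋ + 95 + ⌊95/4⌋ + ⌊19/4⌋ - 2×19) mod 7
= (29 + 28 + 95 + 23 + 4 - 38) mod 7
= 141 mod 7 = 1
h=1 → Sunday


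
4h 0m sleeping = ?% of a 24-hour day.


16.7%

Time: 240 minutes
Day: 1440 minutes
Percentage = (240/1440) × 100 ≈ 16.7%


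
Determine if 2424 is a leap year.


Yes

Rules: divisible by 4 AND (not by 100 OR by 400)
2424 ÷ 4 = 606 exactly → divisible by 4
2424 ÷ 100 = 24 remainder 24 → not divisible by 100
Divisible by 4 but not by 100 → leap year


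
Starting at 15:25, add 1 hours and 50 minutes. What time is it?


17:15

Start: 925 minutes from midnight
Add: 110 minutes
Total: 1035 minutes
Hours: 1035 ÷ 60 = 17 remainder 15


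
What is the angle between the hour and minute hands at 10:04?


82.0°

Hour hand = 10×30 + 4×0.5 = 302.0°
Minute hand = 4×6 = 24°
Difference = |302.0 - 24| = 278.0°
Since > 180°: 360 - 278.0 = 82.0°


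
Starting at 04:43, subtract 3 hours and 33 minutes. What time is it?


Start: 283 minutes from midnight
Subtract: 213 minutes
Remaining: 283 - 213 = 70
Hours: 1, Minutes: 10

01:10


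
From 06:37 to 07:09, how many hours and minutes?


0h 32m

End time in minutes: 7×60 + 9 = 429
Start time in minutes: 6×60 + 37 = 397
Difference = 429 - 397 = 32 minutes
= 0 hours 32 minutes


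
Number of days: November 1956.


Month: November (month 11)
November has 30 days

30 days


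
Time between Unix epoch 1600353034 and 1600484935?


131901 seconds (36.6 hours / 1.53 days)

Difference = 1600484935 - 1600353034 = 131901 seconds
In hours: 131901 / 3600 ≈ 36.6
In days: 131901 / 86400 ≈ 1.53


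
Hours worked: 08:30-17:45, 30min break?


8h 45m (525 minutes)

Total time = (17×60+45) - (8×60+30)
= 1065 - 510 = 555 min
Minus break: 555 - 30 = 525 min
= 8h 45m


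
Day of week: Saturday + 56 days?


Saturday

Start: Saturday (index 5)
(5 + 56) mod 7
= 61 mod 7
= 5
Index 5 → Saturday


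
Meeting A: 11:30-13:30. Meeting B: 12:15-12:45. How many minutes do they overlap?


30 minutes

Meeting A: 690-810 (in minutes from midnight)
Meeting B: 735-765
Overlap start = max(690, 735) = 735
Overlap end = min(810, 765) = 765
Overlap = max(0, 765 - 735) = 30 min


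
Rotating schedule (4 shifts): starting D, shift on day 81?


Shift D

Shifts: A, B, C, D
Start: D (index 3)
Day 81: (3 + 81 - 1) mod 4
= 83 mod 4
= 3
Index 3 → shift D


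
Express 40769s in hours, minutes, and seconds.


11h 19m 29s

Hours: 40769 ÷ 3600 = 11 remainder 1169
Minutes: 1169 ÷ 60 = 19 remainder 29
Seconds: 29


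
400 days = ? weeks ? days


Weeks: 400 ÷ 7 = 57 remainder 1

57 weeks 1 days


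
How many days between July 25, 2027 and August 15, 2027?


From July 25, 2027 to August 15, 2027
Rest of July 2027: 31 - 25 = 6
Days into August 2027: 15
Total = 6 + 15 = 21 days

21 days


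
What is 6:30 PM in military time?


Input: 6:30 PM
PM: 6 + 12 = 18

18:30


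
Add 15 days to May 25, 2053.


June 9, 2053

Start: May 25, 2053
Add 15 days
May 25 → June 1: 31 - 25 + 1 = 7 days (15 - 7 = 8 left)
June 1 + 8 = June 9, 2053


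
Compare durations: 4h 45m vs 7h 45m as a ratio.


19:31 (0.61)

Duration 1: 285 minutes
Duration 2: 465 minutes
Ratio = 285:465
GCD = 15
Simplified = 19:31
As a decimal: 19/31 ≈ 0.61


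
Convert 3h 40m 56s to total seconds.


Hours: 3 × 3600 = 10800
Minutes: 40 × 60 = 2400
Seconds: 56
Total = 10800 + 2400 + 56 = 13256

13256 seconds


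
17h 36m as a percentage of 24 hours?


0.7333 (73.33%)

Total minutes: 17×60 + 36 = 1056
Day = 24×60 = 1440 minutes
Fraction = 1056/1440 ≈ 0.7333
As a percentage: 1056/1440 × 100 ≈ 73.33%


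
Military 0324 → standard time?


Hour: 3
3 < 12 → AM

3:24 AM


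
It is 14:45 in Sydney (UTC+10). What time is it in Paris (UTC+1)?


05:45

Time difference = UTC+1 - UTC+10 = -9 hours
New hour = (14 -9) mod 24
= 5 mod 24 = 5
Minutes unchanged → 05:45


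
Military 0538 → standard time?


5:38 AM

Hour: 5
5 < 12 → AM


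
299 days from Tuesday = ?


Start: Tuesday (index 1)
(1 + 299) mod 7
= 300 mod 7
= 6
Index 6 → Sunday

Sunday


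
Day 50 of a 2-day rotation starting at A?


Shift B

Shifts: A, B
Start: A (index 0)
Day 50: (0 + 50 - 1) mod 2
= 49 mod 2
= 1
Index 1 → shift B


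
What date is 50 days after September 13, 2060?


Start: September 13, 2060
Add 50 days
September 13 → October 1: 30 - 13 + 1 = 18 days (50 - 18 = 32 left)
October 1 → November 1: 31 - 1 + 1 = 31 days (32 - 31 = 1 left)
November 1 + 1 = November 2, 2060

November 2, 2060


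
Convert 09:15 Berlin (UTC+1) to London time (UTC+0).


08:15

Time difference = UTC+0 - UTC+1 = -1 hours
New hour = (9 -1) mod 24
= 8 mod 24 = 8
Minutes unchanged → 08:15


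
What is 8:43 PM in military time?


20:43

Input: 8:43 PM
PM: 8 + 12 = 20


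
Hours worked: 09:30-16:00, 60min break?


5h 30m (330 minutes)

Total time = (16×60+0) - (9×60+30)
= 960 - 570 = 390 min
Minus break: 390 - 60 = 330 min
= 5h 30m


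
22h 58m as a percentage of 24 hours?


0.9569 (95.69%)

Total minutes: 22×60 + 58 = 1378
Day = 24×60 = 1440 minutes
Fraction = 1378/1440 ≈ 0.9569
As a percentage: 1378/1440 × 100 ≈ 95.69%


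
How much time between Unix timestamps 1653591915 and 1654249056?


Difference = 1654249056 - 1653591915 = 657141 seconds
In hours: 657141 / 3600 ≈ 182.5
In days: 657141 / 86400 ≈ 7.61

657141 seconds (182.5 hours / 7.61 days)


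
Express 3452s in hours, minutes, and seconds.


Hours: 3452 ÷ 3600 = 0 remainder 3452
Minutes: 3452 ÷ 60 = 57 remainder 32
Seconds: 32

0h 57m 32s


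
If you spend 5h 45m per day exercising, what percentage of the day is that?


24.0%

Time: 345 minutes
Day: 1440 minutes
Percentage = (345/1440) × 100 ≈ 24.0%


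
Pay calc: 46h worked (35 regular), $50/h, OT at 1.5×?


$2575.00

Regular: 35h × $50 = $1750.00
Overtime: 46 - 35 = 11h
OT pay: 11h × $50 × 1.5 = $825.00
Total = $1750.00 + $825.00 = $2575.00


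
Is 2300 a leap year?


Rules: divisible by 4 AND (not by 100 OR by 400)
2300 ÷ 4 = 575 exactly → divisible by 4
2300 ÷ 100 = 23 exactly → divisible by 100
2300 ÷ 400 = 5 remainder 300 → not divisible by 400
Divisible by 100 but not by 400 → not a leap year

No


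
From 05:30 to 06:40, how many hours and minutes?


End time in minutes: 6×60 + 40 = 400
Start time in minutes: 5×60 + 30 = 330
Difference = 400 - 330 = 70 minutes
= 1 hours 10 minutes

1h 10m


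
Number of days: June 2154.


Month: June (month 6)
June has 30 days

30 days


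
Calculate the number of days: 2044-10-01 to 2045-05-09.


220 days

From October 1, 2044 to May 9, 2045
Rest of October 2044: 31 - 1 = 30
Full months: November 30, December 31, January 31, February 2045 28, March 31, April 30
Days into May 2045: 9
Total = 30 + 30 + 31 + 31 + 28 + 31 + 30 + 9 = 220 days


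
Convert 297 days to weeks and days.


Weeks: 297 ÷ 7 = 42 remainder 3

42 weeks 3 days


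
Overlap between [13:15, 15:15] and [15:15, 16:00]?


0 minutes

Meeting A: 795-915 (in minutes from midnight)
Meeting B: 915-960
Overlap start = max(795, 915) = 915
Overlap end = min(915, 960) = 915
Overlap = max(0, 915 - 915) = 0 min


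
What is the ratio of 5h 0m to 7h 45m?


20:31 (0.65)

Duration 1: 300 minutes
Duration 2: 465 minutes
Ratio = 300:465
GCD = 15
Simplified = 20:31
As a decimal: 20/31 ≈ 0.65


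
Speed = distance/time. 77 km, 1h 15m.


61.6 km/h

Distance: 77 km
Time: 1h 15m = 75 min = 75/60 = 5/4 hours
Speed = 77 ÷ (5/4) = 77 × 4 / 5 = 308/5 = 61.6 km/h


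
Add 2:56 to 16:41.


Start: 1001 minutes from midnight
Add: 176 minutes
Total: 1177 minutes
Hours: 1177 ÷ 60 = 19 remainder 37

19:37


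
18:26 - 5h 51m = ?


Start: 1106 minutes from midnight
Subtract: 351 minutes
Remaining: 1106 - 351 = 755
Hours: 12, Minutes: 35

12:35


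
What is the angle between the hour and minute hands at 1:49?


120.5°

Hour hand = 1×30 + 49×0.5 = 54.5°
Minute hand = 49×6 = 294°
Difference = |54.5 - 294| = 239.5°
Since > 180°: 360 - 239.5 = 120.5°


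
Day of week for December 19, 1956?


Wednesday

Zeller's congruence:
q=19, m=12, k=56, j=19
h = (19 + ⌊13×13/5⌋ + 56 + ⌊56/4⌋ + ⌊19/4⌋ - 2×19) mod 7
= (19 + 33 + 56 + 14 + 4 - 38) mod 7
= 88 mod 7 = 4
h=4 → Wednesday


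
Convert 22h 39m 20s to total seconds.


81560 seconds

Hours: 22 × 3600 = 79200
Minutes: 39 × 60 = 2340
Seconds: 20
Total = 79200 + 2340 + 20 = 81560


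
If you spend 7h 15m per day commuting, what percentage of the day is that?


30.2%

Time: 435 minutes
Day: 1440 minutes
Percentage = (435/1440) × 100 ≈ 30.2%


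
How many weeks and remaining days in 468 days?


Weeks: 468 ÷ 7 = 66 remainder 6

66 weeks 6 days


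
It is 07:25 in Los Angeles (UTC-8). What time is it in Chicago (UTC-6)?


Time difference = UTC-6 - UTC-8 = +2 hours
New hour = (7 + 2) mod 24
= 9 mod 24 = 9
Minutes unchanged → 09:25

09:25


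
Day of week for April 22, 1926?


Thursday

Zeller's congruence:
q=22, m=4, k=26, j=19
h = (22 + ⌊13×5/5⌋ + 26 + ⌊26/4⌋ + ⌊19/4⌋ - 2×19) mod 7
= (22 + 13 + 26 + 6 + 4 - 38) mod 7
= 33 mod 7 = 5
h=5 → Thursday


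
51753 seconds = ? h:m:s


Hours: 51753 ÷ 3600 = 14 remainder 1353
Minutes: 1353 ÷ 60 = 22 remainder 33
Seconds: 33

14h 22m 33s


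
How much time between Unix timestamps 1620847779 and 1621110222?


262443 seconds (72.9 hours / 3.04 days)

Difference = 1621110222 - 1620847779 = 262443 seconds
In hours: 262443 / 3600 ≈ 72.9
In days: 262443 / 86400 ≈ 3.04


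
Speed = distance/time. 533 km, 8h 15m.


Distance: 533 km
Time: 8h 15m = 495 min = 495/60 = 33/4 hours
Speed = 533 ÷ (33/4) = 533 × 4 / 33 = 2132/33 ≈ 64.6 km/h

64.6 km/h


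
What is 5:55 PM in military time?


Input: 5:55 PM
PM: 5 + 12 = 17

17:55


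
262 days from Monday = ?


Thursday

Start: Monday (index 0)
(0 + 262) mod 7
= 262 mod 7
= 3
Index 3 → Thursday


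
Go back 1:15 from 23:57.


Start: 1437 minutes from midnight
Subtract: 75 minutes
Remaining: 1437 - 75 = 1362
Hours: 22, Minutes: 42

22:42


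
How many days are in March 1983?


Month: March (month 3)
March has 31 days

31 days


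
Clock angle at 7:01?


Hour hand = 7×30 + 1×0.5 = 210.5°
Minute hand = 1×6 = 6°
Difference = |210.5 - 6| = 204.5°
Since > 180°: 360 - 204.5 = 155.5°

155.5°


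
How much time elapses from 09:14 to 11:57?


2h 43m

End time in minutes: 11×60 + 57 = 717
Start time in minutes: 9×60 + 14 = 554
Difference = 717 - 554 = 163 minutes
= 2 hours 43 minutes


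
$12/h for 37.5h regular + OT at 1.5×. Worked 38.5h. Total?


Regular: 37.5h × $12 = $450.00
Overtime: 38.5 - 37.5 = 1.0h
OT pay: 1.0h × $12 × 1.5 = $18.00
Total = $450.00 + $18.00 = $468.00

$468.00


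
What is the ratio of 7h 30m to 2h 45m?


Duration 1: 450 minutes
Duration 2: 165 minutes
Ratio = 450:165
GCD = 15
Simplified = 30:11
As a decimal: 30/11 ≈ 2.73

30:11 (2.73)


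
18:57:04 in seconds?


Hours: 18 × 3600 = 64800
Minutes: 57 × 60 = 3420
Seconds: 4
Total = 64800 + 3420 + 4 = 68224

68224 seconds


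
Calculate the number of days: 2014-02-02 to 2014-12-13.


314 days

From February 2, 2014 to December 13, 2014
Rest of February 2014: 28 - 2 = 26
Full months: March 31, April 30, May 31, June 30, July 31, August 31, September 30, October 31, November 30
Days into December 2014: 13
Total = 26 + 31 + 30 + 31 + 30 + 31 + 31 + 30 + 31 + 30 + 13 = 314 days


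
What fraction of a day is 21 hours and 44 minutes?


Total minutes: 21×60 + 44 = 1304
Day = 24×60 = 1440 minutes
Fraction = 1304/1440 ≈ 0.9056
As a percentage: 1304/1440 × 100 ≈ 90.56%

0.9056 (90.56%)


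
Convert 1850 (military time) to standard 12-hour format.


6:50 PM

Hour: 18
18 - 12 = 6 → PM


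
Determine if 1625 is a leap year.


Rules: divisible by 4 AND (not by 100 OR by 400)
1625 ÷ 4 = 406 remainder 1 → not divisible by 4
Not divisible by 4 → not a leap year

No


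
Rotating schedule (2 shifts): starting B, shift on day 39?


Shifts: A, B
Start: B (index 1)
Day 39: (1 + 39 - 1) mod 2
= 39 mod 2
= 1
Index 1 → shift B

Shift B


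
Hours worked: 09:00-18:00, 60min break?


Total time = (18×60+0) - (9×60+0)
= 1080 - 540 = 540 min
Minus break: 540 - 60 = 480 min
= 8h 0m

8h 0m (480 minutes)


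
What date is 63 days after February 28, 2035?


Start: February 28, 2035
Add 63 days
February 28 → March 1: 28 - 28 + 1 = 1 days (63 - 1 = 62 left)
March 1 → April 1: 31 - 1 + 1 = 31 days (62 - 31 = 31 left)
April 1 → May 1: 30 - 1 + 1 = 30 days (31 - 30 = 1 left)
May 1 + 1 = May 2, 2035

May 2, 2035


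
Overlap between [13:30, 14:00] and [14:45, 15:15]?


0 minutes

Meeting A: 810-840 (in minutes from midnight)
Meeting B: 885-915
Overlap start = max(810, 885) = 885
Overlap end = min(840, 915) = 840
Overlap = max(0, 840 - 885) = 0 min


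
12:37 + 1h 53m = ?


Start: 757 minutes from midnight
Add: 113 minutes
Total: 870 minutes
Hours: 870 ÷ 60 = 14 remainder 30

14:30


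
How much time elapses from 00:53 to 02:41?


1h 48m

End time in minutes: 2×60 + 41 = 161
Start time in minutes: 0×60 + 53 = 53
Difference = 161 - 53 = 108 minutes
= 1 hours 48 minutes


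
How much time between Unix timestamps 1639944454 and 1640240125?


295671 seconds (82.1 hours / 3.42 days)

Difference = 1640240125 - 1639944454 = 295671 seconds
In hours: 295671 / 3600 ≈ 82.1
In days: 295671 / 86400 ≈ 3.42


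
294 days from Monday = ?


Start: Monday (index 0)
(0 + 294) mod 7
= 294 mod 7
= 0
Index 0 → Monday

Monday


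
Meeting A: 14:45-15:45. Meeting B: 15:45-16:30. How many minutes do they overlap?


Meeting A: 885-945 (in minutes from midnight)
Meeting B: 945-990
Overlap start = max(885, 945) = 945
Overlap end = min(945, 990) = 945
Overlap = max(0, 945 - 945) = 0 min

0 minutes


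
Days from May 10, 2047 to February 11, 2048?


From May 10, 2047 to February 11, 2048
Rest of May 2047: 31 - 10 = 21
Full months: June 30, July 31, August 31, September 30, October 31, November 30, December 31, January 31
Days into February 2048: 11
Total = 21 + 30 + 31 + 31 + 30 + 31 + 30 + 31 + 31 + 11 = 277 days

277 days


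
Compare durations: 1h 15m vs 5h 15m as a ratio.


5:21 (0.24)

Duration 1: 75 minutes
Duration 2: 315 minutes
Ratio = 75:315
GCD = 15
Simplified = 5:21
As a decimal: 5/21 ≈ 0.24


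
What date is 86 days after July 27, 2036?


October 21, 2036

Start: July 27, 2036
Add 86 days
July 27 → August 1: 31 - 27 + 1 = 5 days (86 - 5 = 81 left)
August 1 → September 1: 31 - 1 + 1 = 31 days (81 - 31 = 50 left)
September 1 → October 1: 30 - 1 + 1 = 30 days (50 - 30 = 20 left)
October 1 + 20 = October 21, 2036


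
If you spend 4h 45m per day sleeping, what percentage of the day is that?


Time: 285 minutes
Day: 1440 minutes
Percentage = (285/1440) × 100 ≈ 19.8%

19.8%


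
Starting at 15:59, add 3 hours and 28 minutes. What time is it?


Start: 959 minutes from midnight
Add: 208 minutes
Total: 1167 minutes
Hours: 1167 ÷ 60 = 19 remainder 27

19:27


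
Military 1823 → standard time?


Hour: 18
18 - 12 = 6 → PM

6:23 PM


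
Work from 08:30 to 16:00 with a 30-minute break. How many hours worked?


7h 0m (420 minutes)

Total time = (16×60+0) - (8×60+30)
= 960 - 510 = 450 min
Minus break: 450 - 30 = 420 min
= 7h 0m


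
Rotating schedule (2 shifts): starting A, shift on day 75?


Shifts: A, B
Start: A (index 0)
Day 75: (0 + 75 - 1) mod 2
= 74 mod 2
= 0
Index 0 → shift A

Shift A


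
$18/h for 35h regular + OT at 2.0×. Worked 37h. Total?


Regular: 35h × $18 = $630.00
Overtime: 37 - 35 = 2h
OT pay: 2h × $18 × 2.0 = $72.00
Total = $630.00 + $72.00 = $702.00

$702.00


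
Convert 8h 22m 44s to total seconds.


Hours: 8 × 3600 = 28800
Minutes: 22 × 60 = 1320
Seconds: 44
Total = 28800 + 1320 + 44 = 30164

30164 seconds


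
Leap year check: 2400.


Yes

Rules: divisible by 4 AND (not by 100 OR by 400)
2400 ÷ 4 = 600 exactly → divisible by 4
2400 ÷ 100 = 24 exactly → divisible by 100
2400 ÷ 400 = 6 exactly → divisible by 400
Divisible by 400 → leap year


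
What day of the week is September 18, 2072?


Sunday

Zeller's congruence:
q=18, m=9, k=72, j=20
h = (18 + ⌊13×10/5⌋ + 72 + ⌊72/4⌋ + ⌊20/4⌋ - 2×20) mod 7
= (18 + 26 + 72 + 18 + 5 - 40) mod 7
= 99 mod 7 = 1
h=1 → Sunday


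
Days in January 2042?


Month: January (month 1)
January has 31 days

31 days


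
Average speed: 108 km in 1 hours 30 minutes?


72.0 km/h

Distance: 108 km
Time: 1h 30m = 90 min = 90/60 = 3/2 hours
Speed = 108 ÷ (3/2) = 108 × 2 / 3 = 216/3 = 72.0 km/h


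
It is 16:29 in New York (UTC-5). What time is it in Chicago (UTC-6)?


15:29

Time difference = UTC-6 - UTC-5 = -1 hours
New hour = (16 -1) mod 24
= 15 mod 24 = 15
Minutes unchanged → 15:29


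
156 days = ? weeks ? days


22 weeks 2 days

Weeks: 156 ÷ 7 = 22 remainder 2


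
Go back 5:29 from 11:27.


Start: 687 minutes from midnight
Subtract: 329 minutes
Remaining: 687 - 329 = 358
Hours: 5, Minutes: 58

05:58


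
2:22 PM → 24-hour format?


14:22

Input: 2:22 PM
PM: 2 + 12 = 14


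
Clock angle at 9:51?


10.5°

Hour hand = 9×30 + 51×0.5 = 295.5°
Minute hand = 51×6 = 306°
Difference = |295.5 - 306| = 10.5°


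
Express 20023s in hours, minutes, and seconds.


5h 33m 43s

Hours: 20023 ÷ 3600 = 5 remainder 2023
Minutes: 2023 ÷ 60 = 33 remainder 43
Seconds: 43


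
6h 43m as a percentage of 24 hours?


Total minutes: 6×60 + 43 = 403
Day = 24×60 = 1440 minutes
Fraction = 403/1440 ≈ 0.2799
As a percentage: 403/1440 × 100 ≈ 27.99%

0.2799 (27.99%)


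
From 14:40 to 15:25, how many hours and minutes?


0h 45m

End time in minutes: 15×60 + 25 = 925
Start time in minutes: 14×60 + 40 = 880
Difference = 925 - 880 = 45 minutes
= 0 hours 45 minutes


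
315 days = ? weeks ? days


Weeks: 315 ÷ 7 = 45 remainder 0

45 weeks 0 days


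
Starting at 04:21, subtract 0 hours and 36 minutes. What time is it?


03:45

Start: 261 minutes from midnight
Subtract: 36 minutes
Remaining: 261 - 36 = 225
Hours: 3, Minutes: 45


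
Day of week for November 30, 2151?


Tuesday

Zeller's congruence:
q=30, m=11, k=51, j=21
h = (30 + ⌊13×12/5⌋ + 51 + ⌊51/4⌋ + ⌊21/4⌋ - 2×21) mod 7
= (30 + 31 + 51 + 12 + 5 - 42) mod 7
= 87 mod 7 = 3
h=3 → Tuesday


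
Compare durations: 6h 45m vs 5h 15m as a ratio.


Duration 1: 405 minutes
Duration 2: 315 minutes
Ratio = 405:315
GCD = 45
Simplified = 9:7
As a decimal: 9/7 ≈ 1.29

9:7 (1.29)


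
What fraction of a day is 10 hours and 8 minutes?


Total minutes: 10×60 + 8 = 608
Day = 24×60 = 1440 minutes
Fraction = 608/1440 ≈ 0.4222
As a percentage: 608/1440 × 100 ≈ 42.22%

0.4222 (42.22%)


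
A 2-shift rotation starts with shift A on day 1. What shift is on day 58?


Shifts: A, B
Start: A (index 0)
Day 58: (0 + 58 - 1) mod 2
= 57 mod 2
= 1
Index 1 → shift B

Shift B


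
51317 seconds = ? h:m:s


Hours: 51317 ÷ 3600 = 14 remainder 917
Minutes: 917 ÷ 60 = 15 remainder 17
Seconds: 17

14h 15m 17s


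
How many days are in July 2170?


Month: July (month 7)
July has 31 days

31 days


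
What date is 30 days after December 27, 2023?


Start: December 27, 2023
Add 30 days
December 27 → January 1: 31 - 27 + 1 = 5 days (30 - 5 = 25 left)
January 1 + 25 = January 26, 2024

January 26, 2024


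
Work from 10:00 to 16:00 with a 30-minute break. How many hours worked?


Total time = (16×60+0) - (10×60+0)
= 960 - 600 = 360 min
Minus break: 360 - 30 = 330 min
= 5h 30m

5h 30m (330 minutes)


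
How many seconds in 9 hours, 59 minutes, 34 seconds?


Hours: 9 × 3600 = 32400
Minutes: 59 × 60 = 3540
Seconds: 34
Total = 32400 + 3540 + 34 = 35974

35974 seconds


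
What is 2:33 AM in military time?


Input: 2:33 AM
AM hour stays: 2

02:33


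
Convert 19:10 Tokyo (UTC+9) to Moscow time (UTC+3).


Time difference = UTC+3 - UTC+9 = -6 hours
New hour = (19 -6) mod 24
= 13 mod 24 = 13
Minutes unchanged → 13:10

13:10


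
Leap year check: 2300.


Rules: divisible by 4 AND (not by 100 OR by 400)
2300 ÷ 4 = 575 exactly → divisible by 4
2300 ÷ 100 = 23 exactly → divisible by 100
2300 ÷ 400 = 5 remainder 300 → not divisible by 400
Divisible by 100 but not by 400 → not a leap year

No


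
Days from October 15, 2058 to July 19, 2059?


277 days

From October 15, 2058 to July 19, 2059
Rest of October 2058: 31 - 15 = 16
Full months: November 30, December 31, January 31, February 2059 28, March 31, April 30, May 31, June 30
Days into July 2059: 19
Total = 16 + 30 + 31 + 31 + 28 + 31 + 30 + 31 + 30 + 19 = 277 days


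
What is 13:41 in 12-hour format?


Hour: 13
13 - 12 = 1 → PM

1:41 PM


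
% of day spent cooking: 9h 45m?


Time: 585 minutes
Day: 1440 minutes
Percentage = (585/1440) × 100 ≈ 40.6%

40.6%


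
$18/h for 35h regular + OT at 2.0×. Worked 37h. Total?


$702.00

Regular: 35h × $18 = $630.00
Overtime: 37 - 35 = 2h
OT pay: 2h × $18 × 2.0 = $72.00
Total = $630.00 + $72.00 = $702.00


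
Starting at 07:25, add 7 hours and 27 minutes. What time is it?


Start: 445 minutes from midnight
Add: 447 minutes
Total: 892 minutes
Hours: 892 ÷ 60 = 14 remainder 52

14:52


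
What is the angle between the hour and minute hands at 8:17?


Hour hand = 8×30 + 17×0.5 = 248.5°
Minute hand = 17×6 = 102°
Difference = |248.5 - 102| = 146.5°

146.5°


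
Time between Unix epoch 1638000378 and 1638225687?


225309 seconds (62.6 hours / 2.61 days)

Difference = 1638225687 - 1638000378 = 225309 seconds
In hours: 225309 / 3600 ≈ 62.6
In days: 225309 / 86400 ≈ 2.61


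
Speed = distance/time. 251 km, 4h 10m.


60.2 km/h

Distance: 251 km
Time: 4h 10m = 250 min = 250/60 = 25/6 hours
Speed = 251 ÷ (25/6) = 251 × 6 / 25 = 1506/25 ≈ 60.2 km/h


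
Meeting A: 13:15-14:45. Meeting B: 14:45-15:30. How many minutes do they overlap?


0 minutes

Meeting A: 795-885 (in minutes from midnight)
Meeting B: 885-930
Overlap start = max(795, 885) = 885
Overlap end = min(885, 930) = 885
Overlap = max(0, 885 - 885) = 0 min


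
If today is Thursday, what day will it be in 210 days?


Start: Thursday (index 3)
(3 + 210) mod 7
= 213 mod 7
= 3
Index 3 → Thursday

Thursday


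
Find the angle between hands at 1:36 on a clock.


Hour hand = 1×30 + 36×0.5 = 48.0°
Minute hand = 36×6 = 216°
Difference = |48.0 - 216| = 168.0°

168.0°


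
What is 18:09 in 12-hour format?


6:09 PM

Hour: 18
18 - 12 = 6 → PM


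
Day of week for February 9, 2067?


Wednesday

Zeller's congruence:
q=9, m=14, k=66, j=20
h = (9 + ⌊13×15/5⌋ + 66 + ⌊66/4⌋ + ⌊20/4⌋ - 2×20) mod 7
= (9 + 39 + 66 + 16 + 5 - 40) mod 7
= 95 mod 7 = 4
h=4 → Wednesday


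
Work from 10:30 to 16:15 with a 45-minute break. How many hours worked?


5h 0m (300 minutes)

Total time = (16×60+15) - (10×60+30)
= 975 - 630 = 345 min
Minus break: 345 - 45 = 300 min
= 5h 0m


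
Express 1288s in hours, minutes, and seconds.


Hours: 1288 ÷ 3600 = 0 remainder 1288
Minutes: 1288 ÷ 60 = 21 remainder 28
Seconds: 28

0h 21m 28s


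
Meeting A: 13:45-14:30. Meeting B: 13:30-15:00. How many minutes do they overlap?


Meeting A: 825-870 (in minutes from midnight)
Meeting B: 810-900
Overlap start = max(825, 810) = 825
Overlap end = min(870, 900) = 870
Overlap = max(0, 870 - 825) = 45 min

45 minutes


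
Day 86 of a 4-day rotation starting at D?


Shift A

Shifts: A, B, C, D
Start: D (index 3)
Day 86: (3 + 86 - 1) mod 4
= 88 mod 4
= 0
Index 0 → shift A


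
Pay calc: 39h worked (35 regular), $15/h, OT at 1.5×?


$615.00

Regular: 35h × $15 = $525.00
Overtime: 39 - 35 = 4h
OT pay: 4h × $15 × 1.5 = $90.00
Total = $525.00 + $90.00 = $615.00


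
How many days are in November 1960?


30 days

Month: November (month 11)
November has 30 days


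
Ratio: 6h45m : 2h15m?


3:1 (3.00)

Duration 1: 405 minutes
Duration 2: 135 minutes
Ratio = 405:135
GCD = 135
Simplified = 3:1
As a decimal: 3/1 = 3.00


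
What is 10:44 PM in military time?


Input: 10:44 PM
PM: 10 + 12 = 22

22:44


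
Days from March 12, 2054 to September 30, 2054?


From March 12, 2054 to September 30, 2054
Rest of March 2054: 31 - 12 = 19
Full months: April 30, May 31, June 30, July 31, August 31
Days into September 2054: 30
Total = 19 + 30 + 31 + 30 + 31 + 31 + 30 = 202 days

202 days


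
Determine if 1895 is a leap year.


Rules: divisible by 4 AND (not by 100 OR by 400)
1895 ÷ 4 = 473 remainder 3 → not divisible by 4
Not divisible by 4 → not a leap year

No


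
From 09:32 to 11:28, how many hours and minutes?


1h 56m

End time in minutes: 11×60 + 28 = 688
Start time in minutes: 9×60 + 32 = 572
Difference = 688 - 572 = 116 minutes
= 1 hours 56 minutes


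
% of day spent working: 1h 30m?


Time: 90 minutes
Day: 1440 minutes
Percentage = (90/1440) × 100 ≈ 6.3%

6.3%


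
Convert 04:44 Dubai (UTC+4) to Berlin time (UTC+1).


Time difference = UTC+1 - UTC+4 = -3 hours
New hour = (4 -3) mod 24
= 1 mod 24 = 1
Minutes unchanged → 01:44

01:44


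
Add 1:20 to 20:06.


21:26

Start: 1206 minutes from midnight
Add: 80 minutes
Total: 1286 minutes
Hours: 1286 ÷ 60 = 21 remainder 26


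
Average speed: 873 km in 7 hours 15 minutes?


120.4 km/h

Distance: 873 km
Time: 7h 15m = 435 min = 435/60 = 29/4 hours
Speed = 873 ÷ (29/4) = 873 × 4 / 29 = 3492/29 ≈ 120.4 km/h


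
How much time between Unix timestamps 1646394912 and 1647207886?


Difference = 1647207886 - 1646394912 = 812974 seconds
In hours: 812974 / 3600 ≈ 225.8
In days: 812974 / 86400 ≈ 9.41

812974 seconds (225.8 hours / 9.41 days)


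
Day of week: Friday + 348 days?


Start: Friday (index 4)
(4 + 348) mod 7
= 352 mod 7
= 2
Index 2 → Wednesday

Wednesday


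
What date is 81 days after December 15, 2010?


March 6, 2011

Start: December 15, 2010
Add 81 days
December 15 → January 1: 31 - 15 + 1 = 17 days (81 - 17 = 64 left)
January 1 → February 1: 31 - 1 + 1 = 31 days (64 - 31 = 33 left)
February 1 → March 1: 28 - 1 + 1 = 28 days (33 - 28 = 5 left)
March 1 + 5 = March 6, 2011


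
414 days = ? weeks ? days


59 weeks 1 days

Weeks: 414 ÷ 7 = 59 remainder 1


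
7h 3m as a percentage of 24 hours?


0.2938 (29.38%)

Total minutes: 7×60 + 3 = 423
Day = 24×60 = 1440 minutes
Fraction = 423/1440 ≈ 0.2938
As a percentage: 423/1440 × 100 ≈ 29.38%


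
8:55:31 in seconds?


32131 seconds

Hours: 8 × 3600 = 28800
Minutes: 55 × 60 = 3300
Seconds: 31
Total = 28800 + 3300 + 31 = 32131


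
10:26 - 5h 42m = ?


Start: 626 minutes from midnight
Subtract: 342 minutes
Remaining: 626 - 342 = 284
Hours: 4, Minutes: 44

04:44


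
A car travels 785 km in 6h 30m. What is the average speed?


120.8 km/h

Distance: 785 km
Time: 6h 30m = 390 min = 390/60 = 13/2 hours
Speed = 785 ÷ (13/2) = 785 × 2 / 13 = 1570/13 ≈ 120.8 km/h


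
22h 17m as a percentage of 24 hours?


0.9285 (92.85%)

Total minutes: 22×60 + 17 = 1337
Day = 24×60 = 1440 minutes
Fraction = 1337/1440 ≈ 0.9285
As a percentage: 1337/1440 × 100 ≈ 92.85%


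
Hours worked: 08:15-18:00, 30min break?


9h 15m (555 minutes)

Total time = (18×60+0) - (8×60+15)
= 1080 - 495 = 585 min
Minus break: 585 - 30 = 555 min
= 9h 15m


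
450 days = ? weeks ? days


Weeks: 450 ÷ 7 = 64 remainder 2

64 weeks 2 days


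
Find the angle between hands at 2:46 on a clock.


167.0°

Hour hand = 2×30 + 46×0.5 = 83.0°
Minute hand = 46×6 = 276°
Difference = |83.0 - 276| = 193.0°
Since > 180°: 360 - 193.0 = 167.0°


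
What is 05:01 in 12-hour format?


Hour: 5
5 < 12 → AM

5:01 AM


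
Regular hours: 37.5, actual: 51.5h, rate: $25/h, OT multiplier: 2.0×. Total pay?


$1637.50

Regular: 37.5h × $25 = $937.50
Overtime: 51.5 - 37.5 = 14.0h
OT pay: 14.0h × $25 × 2.0 = $700.00
Total = $937.50 + $700.00 = $1637.50


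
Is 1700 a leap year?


No

Rules: divisible by 4 AND (not by 100 OR by 400)
1700 ÷ 4 = 425 exactly → divisible by 4
1700 ÷ 100 = 17 exactly → divisible by 100
1700 ÷ 400 = 4 remainder 100 → not divisible by 400
Divisible by 100 but not by 400 → not a leap year


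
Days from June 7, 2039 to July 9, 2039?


32 days

From June 7, 2039 to July 9, 2039
Rest of June 2039: 30 - 7 = 23
Days into July 2039: 9
Total = 23 + 9 = 32 days


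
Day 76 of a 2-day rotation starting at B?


Shift A

Shifts: A, B
Start: B (index 1)
Day 76: (1 + 76 - 1) mod 2
= 76 mod 2
= 0
Index 0 → shift A


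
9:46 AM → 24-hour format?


Input: 9:46 AM
AM hour stays: 9

09:46


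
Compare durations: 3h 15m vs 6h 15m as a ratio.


13:25 (0.52)

Duration 1: 195 minutes
Duration 2: 375 minutes
Ratio = 195:375
GCD = 15
Simplified = 13:25
As a decimal: 13/25 = 0.52


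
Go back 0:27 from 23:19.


22:52

Start: 1399 minutes from midnight
Subtract: 27 minutes
Remaining: 1399 - 27 = 1372
Hours: 22, Minutes: 52


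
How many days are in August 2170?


31 days

Month: August (month 8)
August has 31 days


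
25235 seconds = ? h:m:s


7h 0m 35s

Hours: 25235 ÷ 3600 = 7 remainder 35
Minutes: 35 ÷ 60 = 0 remainder 35
Seconds: 35


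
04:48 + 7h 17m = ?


12:05

Start: 288 minutes from midnight
Add: 437 minutes
Total: 725 minutes
Hours: 725 ÷ 60 = 12 remainder 5


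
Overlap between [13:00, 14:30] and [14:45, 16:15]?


Meeting A: 780-870 (in minutes from midnight)
Meeting B: 885-975
Overlap start = max(780, 885) = 885
Overlap end = min(870, 975) = 870
Overlap = max(0, 870 - 885) = 0 min

0 minutes


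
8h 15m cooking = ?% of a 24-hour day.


Time: 495 minutes
Day: 1440 minutes
Percentage = (495/1440) × 100 ≈ 34.4%

34.4%


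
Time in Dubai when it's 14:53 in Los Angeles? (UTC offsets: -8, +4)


Time difference = UTC+4 - UTC-8 = +12 hours
New hour = (14 + 12) mod 24
= 26 mod 24 = 2
Minutes unchanged → 02:53; 26 ≥ 24 → next day

02:53 (next day)


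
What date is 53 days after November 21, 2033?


January 13, 2034

Start: November 21, 2033
Add 53 days
November 21 → December 1: 30 - 21 + 1 = 10 days (53 - 10 = 43 left)
December 1 → January 1: 31 - 1 + 1 = 31 days (43 - 31 = 12 left)
January 1 + 12 = January 13, 2034


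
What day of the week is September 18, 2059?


Zeller's congruence:
q=18, m=9, k=59, j=20
h = (18 + ⌊13×10/5⌋ + 59 + ⌊59/4⌋ + ⌊20/4⌋ - 2×20) mod 7
= (18 + 26 + 59 + 14 + 5 - 40) mod 7
= 82 mod 7 = 5
h=5 → Thursday

Thursday


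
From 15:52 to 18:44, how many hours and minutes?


End time in minutes: 18×60 + 44 = 1124
Start time in minutes: 15×60 + 52 = 952
Difference = 1124 - 952 = 172 minutes
= 2 hours 52 minutes

2h 52m


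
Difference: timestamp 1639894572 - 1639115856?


Difference = 1639894572 - 1639115856 = 778716 seconds
In hours: 778716 / 3600 ≈ 216.3
In days: 778716 / 86400 ≈ 9.01

778716 seconds (216.3 hours / 9.01 days)


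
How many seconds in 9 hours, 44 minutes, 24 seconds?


Hours: 9 × 3600 = 32400
Minutes: 44 × 60 = 2640
Seconds: 24
Total = 32400 + 2640 + 24 = 35064

35064 seconds


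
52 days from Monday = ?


Thursday

Start: Monday (index 0)
(0 + 52) mod 7
= 52 mod 7
= 3
Index 3 → Thursday


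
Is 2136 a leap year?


Yes

Rules: divisible by 4 AND (not by 100 OR by 400)
2136 ÷ 4 = 534 exactly → divisible by 4
2136 ÷ 100 = 21 remainder 36 → not divisible by 100
Divisible by 4 but not by 100 → leap year


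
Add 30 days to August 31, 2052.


Start: August 31, 2052
Add 30 days
August 31 → September 1: 31 - 31 + 1 = 1 days (30 - 1 = 29 left)
September 1 + 29 = September 30, 2052

September 30, 2052


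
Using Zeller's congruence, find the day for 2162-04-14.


Zeller's congruence:
q=14, m=4, k=62, j=21
h = (14 + ⌊13×5/5⌋ + 62 + ⌊62/4⌋ + ⌊21/4⌋ - 2×21) mod 7
= (14 + 13 + 62 + 15 + 5 - 42) mod 7
= 67 mod 7 = 4
h=4 → Wednesday

Wednesday


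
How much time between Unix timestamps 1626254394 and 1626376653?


122259 seconds (34.0 hours / 1.42 days)

Difference = 1626376653 - 1626254394 = 122259 seconds
In hours: 122259 / 3600 ≈ 34.0
In days: 122259 / 86400 ≈ 1.42


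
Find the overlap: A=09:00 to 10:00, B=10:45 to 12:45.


0 minutes

Meeting A: 540-600 (in minutes from midnight)
Meeting B: 645-765
Overlap start = max(540, 645) = 645
Overlap end = min(600, 765) = 600
Overlap = max(0, 600 - 645) = 0 min


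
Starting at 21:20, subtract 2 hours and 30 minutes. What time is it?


18:50

Start: 1280 minutes from midnight
Subtract: 150 minutes
Remaining: 1280 - 150 = 1130
Hours: 18, Minutes: 50


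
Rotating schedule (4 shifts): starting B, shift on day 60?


Shifts: A, B, C, D
Start: B (index 1)
Day 60: (1 + 60 - 1) mod 4
= 60 mod 4
= 0
Index 0 → shift A

Shift A


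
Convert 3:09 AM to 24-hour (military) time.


03:09

Input: 3:09 AM
AM hour stays: 3


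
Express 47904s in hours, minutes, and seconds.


13h 18m 24s

Hours: 47904 ÷ 3600 = 13 remainder 1104
Minutes: 1104 ÷ 60 = 18 remainder 24
Seconds: 24


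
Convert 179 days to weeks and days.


Weeks: 179 ÷ 7 = 25 remainder 4

25 weeks 4 days


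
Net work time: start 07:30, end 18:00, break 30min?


Total time = (18×60+0) - (7×60+30)
= 1080 - 450 = 630 min
Minus break: 630 - 30 = 600 min
= 10h 0m

10h 0m (600 minutes)


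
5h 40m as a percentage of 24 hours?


Total minutes: 5×60 + 40 = 340
Day = 24×60 = 1440 minutes
Fraction = 340/1440 ≈ 0.2361
As a percentage: 340/1440 × 100 ≈ 23.61%

0.2361 (23.61%)


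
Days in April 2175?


Month: April (month 4)
April has 30 days

30 days


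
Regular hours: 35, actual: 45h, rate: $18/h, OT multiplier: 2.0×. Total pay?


$990.00

Regular: 35h × $18 = $630.00
Overtime: 45 - 35 = 10h
OT pay: 10h × $18 × 2.0 = $360.00
Total = $630.00 + $360.00 = $990.00


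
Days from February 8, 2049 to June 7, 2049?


From February 8, 2049 to June 7, 2049
Rest of February 2049: 28 - 8 = 20
Full months: March 31, April 30, May 31
Days into June 2049: 7
Total = 20 + 31 + 30 + 31 + 7 = 119 days

119 days


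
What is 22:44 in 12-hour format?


10:44 PM

Hour: 22
22 - 12 = 10 → PM


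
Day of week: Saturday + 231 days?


Start: Saturday (index 5)
(5 + 231) mod 7
= 236 mod 7
= 5
Index 5 → Saturday

Saturday


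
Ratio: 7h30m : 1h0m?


Duration 1: 450 minutes
Duration 2: 60 minutes
Ratio = 450:60
GCD = 30
Simplified = 15:2
As a decimal: 15/2 = 7.50

15:2 (7.50)


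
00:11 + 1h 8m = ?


01:19

Start: 11 minutes from midnight
Add: 68 minutes
Total: 79 minutes
Hours: 79 ÷ 60 = 1 remainder 19


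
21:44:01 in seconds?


78241 seconds

Hours: 21 × 3600 = 75600
Minutes: 44 × 60 = 2640
Seconds: 1
Total = 75600 + 2640 + 1 = 78241


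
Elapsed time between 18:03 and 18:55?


End time in minutes: 18×60 + 55 = 1135
Start time in minutes: 18×60 + 3 = 1083
Difference = 1135 - 1083 = 52 minutes
= 0 hours 52 minutes

0h 52m


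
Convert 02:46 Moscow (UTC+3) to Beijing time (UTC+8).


07:46

Time difference = UTC+8 - UTC+3 = +5 hours
New hour = (2 + 5) mod 24
= 7 mod 24 = 7
Minutes unchanged → 07:46


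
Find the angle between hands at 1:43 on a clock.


Hour hand = 1×30 + 43×0.5 = 51.5°
Minute hand = 43×6 = 258°
Difference = |51.5 - 258| = 206.5°
Since > 180°: 360 - 206.5 = 153.5°

153.5°


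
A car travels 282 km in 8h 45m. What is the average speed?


32.2 km/h

Distance: 282 km
Time: 8h 45m = 525 min = 525/60 = 35/4 hours
Speed = 282 ÷ (35/4) = 282 × 4 / 35 = 1128/35 ≈ 32.2 km/h


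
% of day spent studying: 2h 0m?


Time: 120 minutes
Day: 1440 minutes
Percentage = (120/1440) × 100 ≈ 8.3%

8.3%


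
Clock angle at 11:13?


Hour hand = 11×30 + 13×0.5 = 336.5°
Minute hand = 13×6 = 78°
Difference = |336.5 - 78| = 258.5°
Since > 180°: 360 - 258.5 = 101.5°

101.5°


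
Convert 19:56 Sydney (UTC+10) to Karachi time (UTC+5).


Time difference = UTC+5 - UTC+10 = -5 hours
New hour = (19 -5) mod 24
= 14 mod 24 = 14
Minutes unchanged → 14:56

14:56


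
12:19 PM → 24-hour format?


Input: 12:19 PM
12 PM → 12 (noon)

12:19


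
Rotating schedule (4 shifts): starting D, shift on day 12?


Shift C

Shifts: A, B, C, D
Start: D (index 3)
Day 12: (3 + 12 - 1) mod 4
= 14 mod 4
= 2
Index 2 → shift C


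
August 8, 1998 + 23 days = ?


Start: August 8, 1998
Add 23 days
August 8 + 23 = August 31, 1998

August 31, 1998


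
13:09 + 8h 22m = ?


21:31

Start: 789 minutes from midnight
Add: 502 minutes
Total: 1291 minutes
Hours: 1291 ÷ 60 = 21 remainder 31


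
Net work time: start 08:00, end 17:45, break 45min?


9h 0m (540 minutes)

Total time = (17×60+45) - (8×60+0)
= 1065 - 480 = 585 min
Minus break: 585 - 45 = 540 min
= 9h 0m


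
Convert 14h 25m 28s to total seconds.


51928 seconds

Hours: 14 × 3600 = 50400
Minutes: 25 × 60 = 1500
Seconds: 28
Total = 50400 + 1500 + 28 = 51928


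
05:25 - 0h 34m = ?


Start: 325 minutes from midnight
Subtract: 34 minutes
Remaining: 325 - 34 = 291
Hours: 4, Minutes: 51

04:51


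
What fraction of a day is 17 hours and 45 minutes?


0.7396 (73.96%)

Total minutes: 17×60 + 45 = 1065
Day = 24×60 = 1440 minutes
Fraction = 1065/1440 ≈ 0.7396
As a percentage: 1065/1440 × 100 ≈ 73.96%


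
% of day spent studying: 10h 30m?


43.8%

Time: 630 minutes
Day: 1440 minutes
Percentage = (630/1440) × 100 ≈ 43.8%


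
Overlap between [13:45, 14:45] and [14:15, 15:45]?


Meeting A: 825-885 (in minutes from midnight)
Meeting B: 855-945
Overlap start = max(825, 855) = 855
Overlap end = min(885, 945) = 885
Overlap = max(0, 885 - 855) = 30 min

30 minutes
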